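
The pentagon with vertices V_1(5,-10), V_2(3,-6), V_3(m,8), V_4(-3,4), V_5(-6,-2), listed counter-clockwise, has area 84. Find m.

Write out the shoelace sum; only the two edges meeting at V_3 involve m:
2·Area = [(3·8 − m·(-6)) + (m·4 − (-3)·8)] + 100
       = 10·m + 148 = 168
⇒ m = 2.

2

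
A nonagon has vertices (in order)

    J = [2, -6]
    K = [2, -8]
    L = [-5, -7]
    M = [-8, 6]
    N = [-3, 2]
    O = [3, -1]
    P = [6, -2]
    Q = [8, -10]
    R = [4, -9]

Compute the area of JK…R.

113.5

Apply Gauss's area formula: 2A = Σ (x_i·y_{i+1} − x_{i+1}·y_i), indices taken mod 9.
Σ = (-4) + (-54) + (-86) + (2) + (-3) + (0) + (-44) + (-32) + (-6) = -227
Area = |Σ|/2 = 113.5.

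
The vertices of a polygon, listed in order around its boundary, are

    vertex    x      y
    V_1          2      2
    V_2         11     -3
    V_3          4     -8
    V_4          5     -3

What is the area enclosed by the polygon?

V_1→V_2: (2)(-3) − (11)(2) = -28
V_2→V_3: (11)(-8) − (4)(-3) = -76
V_3→V_4: (4)(-3) − (5)(-8) = 28
V_4→V_1: (5)(2) − (2)(-3) = 16
Σ = -60
Area = |Σ|/2 = 30.

30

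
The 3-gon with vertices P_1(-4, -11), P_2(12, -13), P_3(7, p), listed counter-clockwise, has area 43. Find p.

-7

Write out the shoelace sum; only the two edges meeting at P_3 involve p:
2·Area = [(12·p − 7·(-13)) + (7·(-11) − (-4)·p)] + 184
       = 16·p + 198 = 86
⇒ p = -7.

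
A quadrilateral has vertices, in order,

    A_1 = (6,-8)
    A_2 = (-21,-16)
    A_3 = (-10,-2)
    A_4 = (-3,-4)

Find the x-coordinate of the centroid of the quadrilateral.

Apply Gauss's area formula. First the cross-terms c_i = x_i·y_{i+1} − x_{i+1}·y_i:
  -264, -118, 34, 48  ⇒  2A = -300, A = -150.
Then Σ (x_i + x_{i+1})·c_i = 7320, so x̄ = 7320 / (6·(-150)) = -122/15.

-122/15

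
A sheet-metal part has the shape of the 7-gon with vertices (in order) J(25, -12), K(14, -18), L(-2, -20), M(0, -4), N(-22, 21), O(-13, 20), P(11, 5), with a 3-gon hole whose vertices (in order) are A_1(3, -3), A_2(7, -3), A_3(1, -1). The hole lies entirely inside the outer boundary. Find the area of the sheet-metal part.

689.5

Outer boundary:
Apply Gauss's area formula: 2A = Σ (x_i·y_{i+1} − x_{i+1}·y_i), indices taken mod 7.
Σ = (-282) + (-316) + (8) + (-88) + (-167) + (-285) + (-257) = -1387
Area = |Σ|/2 = 693.5.
Hole:
Σ = (12) + (-4) + (0) = 8
Area = |Σ|/2 = 4.
Net area = 693.5 − 4 = 689.5.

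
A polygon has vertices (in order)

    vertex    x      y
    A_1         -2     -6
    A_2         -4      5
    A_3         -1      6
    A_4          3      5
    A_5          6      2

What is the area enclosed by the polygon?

Apply Gauss's area formula: 2A = Σ (x_i·y_{i+1} − x_{i+1}·y_i), indices taken mod 5.
Σ = (-34) + (-19) + (-23) + (-24) + (-32) = -132
Area = |Σ|/2 = 66.

66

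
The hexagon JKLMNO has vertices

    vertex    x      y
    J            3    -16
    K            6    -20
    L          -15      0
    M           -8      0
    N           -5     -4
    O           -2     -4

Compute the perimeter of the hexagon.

|JK| = √((3)² + (-4)²) = √25 = 5
|KL| = √((-21)² + (20)²) = √841 = 29
|LM| = √((7)² + (0)²) = √49 = 7
|MN| = √((3)² + (-4)²) = √25 = 5
|NO| = √((3)² + (0)²) = √9 = 3
|OJ| = √((5)² + (-12)²) = √169 = 13
Perimeter = 5 + 29 + 7 + 5 + 3 + 13 = 62.

62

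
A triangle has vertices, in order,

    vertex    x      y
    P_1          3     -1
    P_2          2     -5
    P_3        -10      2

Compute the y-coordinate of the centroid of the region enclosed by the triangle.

-4/3

Apply Gauss's area formula. First the cross-terms c_i = x_i·y_{i+1} − x_{i+1}·y_i:
  -13, -46, 4  ⇒  2A = -55, A = -27.5.
Then Σ (y_i + y_{i+1})·c_i = 220, so ȳ = 220 / (6·(-27.5)) = -4/3.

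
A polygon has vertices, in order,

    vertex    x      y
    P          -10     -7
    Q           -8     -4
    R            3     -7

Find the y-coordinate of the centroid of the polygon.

Apply the shoelace (surveyor's) formula. First the cross-terms c_i = x_i·y_{i+1} − x_{i+1}·y_i:
  -16, 68, -91  ⇒  2A = -39, A = -19.5.
Then Σ (y_i + y_{i+1})·c_i = 702, so ȳ = 702 / (6·(-19.5)) = -6.

-6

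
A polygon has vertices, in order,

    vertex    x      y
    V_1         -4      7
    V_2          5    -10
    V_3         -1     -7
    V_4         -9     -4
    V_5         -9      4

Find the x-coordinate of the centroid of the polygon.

Apply the shoelace formula. First the cross-terms c_i = x_i·y_{i+1} − x_{i+1}·y_i:
  5, -45, -59, -72, -47  ⇒  2A = -218, A = -109.
Then Σ (x_i + x_{i+1})·c_i = 2322, so x̄ = 2322 / (6·(-109)) = -387/109.

-387/109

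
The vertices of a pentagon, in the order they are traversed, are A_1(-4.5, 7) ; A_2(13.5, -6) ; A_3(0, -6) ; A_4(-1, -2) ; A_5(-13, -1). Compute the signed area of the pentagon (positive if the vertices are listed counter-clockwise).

Apply the surveyor's formula: 2A = Σ (x_i·y_{i+1} − x_{i+1}·y_i), indices taken mod 5.
A_1→A_2: (-4.5)(-6) − (13.5)(7) = -67.5
A_2→A_3: (13.5)(-6) − (0)(-6) = -81
A_3→A_4: (0)(-2) − (-1)(-6) = -6
A_4→A_5: (-1)(-1) − (-13)(-2) = -25
A_5→A_1: (-13)(7) − (-4.5)(-1) = -95.5
Σ = -275
Signed area = Σ/2 = -137.5 (negative ⇒ clockwise traversal).

-137.5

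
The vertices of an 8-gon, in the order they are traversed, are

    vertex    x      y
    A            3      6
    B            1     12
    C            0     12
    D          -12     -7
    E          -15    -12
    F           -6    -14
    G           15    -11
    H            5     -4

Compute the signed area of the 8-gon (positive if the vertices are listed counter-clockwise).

A→B: (3)(12) − (1)(6) = 30
B→C: (1)(12) − (0)(12) = 12
C→D: (0)(-7) − (-12)(12) = 144
D→E: (-12)(-12) − (-15)(-7) = 39
E→F: (-15)(-14) − (-6)(-12) = 138
F→G: (-6)(-11) − (15)(-14) = 276
G→H: (15)(-4) − (5)(-11) = -5
H→A: (5)(6) − (3)(-4) = 42
Σ = 676
Signed area = Σ/2 = 338 (positive ⇒ counter-clockwise traversal).

338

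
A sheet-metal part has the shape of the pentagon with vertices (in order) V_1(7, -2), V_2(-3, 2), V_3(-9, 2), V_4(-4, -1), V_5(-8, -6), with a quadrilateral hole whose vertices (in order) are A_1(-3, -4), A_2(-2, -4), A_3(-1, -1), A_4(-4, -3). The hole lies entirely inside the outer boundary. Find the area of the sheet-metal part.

51.5

Outer boundary:
Σ = (8) + (12) + (17) + (16) + (58) = 111
Area = |Σ|/2 = 55.5.
Hole:
Apply the shoelace (surveyor's) formula: 2A = Σ (x_i·y_{i+1} − x_{i+1}·y_i), indices taken mod 4.
A_1→A_2: (-3)(-4) − (-2)(-4) = 4
A_2→A_3: (-2)(-1) − (-1)(-4) = -2
A_3→A_4: (-1)(-3) − (-4)(-1) = -1
A_4→A_1: (-4)(-4) − (-3)(-3) = 7
Σ = 8
Area = |Σ|/2 = 4.
Net area = 55.5 − 4 = 51.5.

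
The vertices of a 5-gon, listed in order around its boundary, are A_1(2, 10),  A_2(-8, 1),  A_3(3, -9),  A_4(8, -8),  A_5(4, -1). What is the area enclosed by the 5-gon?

132.5

A_1→A_2: (2)(1) − (-8)(10) = 82
A_2→A_3: (-8)(-9) − (3)(1) = 69
A_3→A_4: (3)(-8) − (8)(-9) = 48
A_4→A_5: (8)(-1) − (4)(-8) = 24
A_5→A_1: (4)(10) − (2)(-1) = 42
Σ = 265
Area = |Σ|/2 = 132.5.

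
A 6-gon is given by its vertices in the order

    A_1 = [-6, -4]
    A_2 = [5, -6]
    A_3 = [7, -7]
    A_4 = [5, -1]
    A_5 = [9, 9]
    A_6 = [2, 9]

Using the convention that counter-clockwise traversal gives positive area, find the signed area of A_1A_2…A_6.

Σ = (56) + (7) + (28) + (54) + (63) + (46) = 254
Signed area = Σ/2 = 127 (positive ⇒ counter-clockwise traversal).

127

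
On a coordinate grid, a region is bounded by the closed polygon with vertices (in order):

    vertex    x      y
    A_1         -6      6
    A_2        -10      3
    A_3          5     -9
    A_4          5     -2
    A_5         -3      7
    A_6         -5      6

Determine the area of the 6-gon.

102

Apply the shoelace formula: 2A = Σ (x_i·y_{i+1} − x_{i+1}·y_i), indices taken mod 6.
Cross-terms: 42, 75, 35, 29, 17, 6  ⇒  Σ = 204
Area = |Σ|/2 = 102.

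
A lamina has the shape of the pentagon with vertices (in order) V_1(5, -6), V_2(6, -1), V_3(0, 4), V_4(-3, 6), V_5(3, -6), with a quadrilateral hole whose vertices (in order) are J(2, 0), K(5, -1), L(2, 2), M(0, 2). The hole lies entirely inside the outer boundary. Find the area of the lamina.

Outer boundary:
Σ = (31) + (24) + (12) + (0) + (12) = 79
Area = |Σ|/2 = 39.5.
Hole:
J→K: (2)(-1) − (5)(0) = -2
K→L: (5)(2) − (2)(-1) = 12
L→M: (2)(2) − (0)(2) = 4
M→J: (0)(0) − (2)(2) = -4
Σ = 10
Area = |Σ|/2 = 5.
Net area = 39.5 − 5 = 34.5.

34.5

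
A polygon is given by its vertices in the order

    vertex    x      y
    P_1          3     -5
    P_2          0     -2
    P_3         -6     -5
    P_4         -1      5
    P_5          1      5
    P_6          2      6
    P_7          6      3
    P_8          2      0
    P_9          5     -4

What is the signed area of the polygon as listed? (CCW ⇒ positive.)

-62

Apply Gauss's area formula: 2A = Σ (x_i·y_{i+1} − x_{i+1}·y_i), indices taken mod 9.
Σ = (-6) + (-12) + (-35) + (-10) + (-4) + (-30) + (-6) + (-8) + (-13) = -124
Signed area = Σ/2 = -62 (negative ⇒ clockwise traversal).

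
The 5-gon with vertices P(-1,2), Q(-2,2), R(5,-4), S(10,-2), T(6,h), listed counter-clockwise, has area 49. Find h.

4

The doubled signed area Σ (x_i y_{i+1} − x_{i+1} y_i) is linear in h.
With h=0 it equals 54; the coefficient of h is 11 (from the two edges through T).
So 11·h + 54 = 2·49 = 98 ⇒ h = 4.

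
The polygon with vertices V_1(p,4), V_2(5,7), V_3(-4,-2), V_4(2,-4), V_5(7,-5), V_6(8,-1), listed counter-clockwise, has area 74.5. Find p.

The doubled signed area Σ (x_i y_{i+1} − x_{i+1} y_i) is linear in p.
With p=0 it equals 101; the coefficient of p is 8 (from the two edges through V_1).
So 8·p + 101 = 2·74.5 = 149 ⇒ p = 6.

6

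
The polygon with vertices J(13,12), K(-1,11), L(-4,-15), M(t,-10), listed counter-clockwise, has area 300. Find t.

The doubled signed area Σ (x_i y_{i+1} − x_{i+1} y_i) is linear in t.
With t=0 it equals 384; the coefficient of t is 27 (from the two edges through M).
So 27·t + 384 = 2·300 = 600 ⇒ t = 8.

8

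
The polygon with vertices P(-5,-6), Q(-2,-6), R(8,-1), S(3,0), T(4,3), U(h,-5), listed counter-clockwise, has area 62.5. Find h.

-10

Write out the shoelace sum; only the two edges meeting at U involve h:
2·Area = [(4·(-5) − h·3) + (h·(-6) − (-5)·(-5))] + 80
       = -9·h + 35 = 125
⇒ h = -10.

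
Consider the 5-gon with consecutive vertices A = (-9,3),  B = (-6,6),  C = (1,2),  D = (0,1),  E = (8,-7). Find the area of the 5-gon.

50

Apply the shoelace (surveyor's) formula: 2A = Σ (x_i·y_{i+1} − x_{i+1}·y_i), indices taken mod 5.
Σ = (-36) + (-18) + (1) + (-8) + (-39) = -100
Area = |Σ|/2 = 50.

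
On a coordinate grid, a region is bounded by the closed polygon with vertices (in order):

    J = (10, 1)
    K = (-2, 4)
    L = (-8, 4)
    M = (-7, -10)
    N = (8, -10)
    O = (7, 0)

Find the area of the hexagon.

Cross-terms: 42, 24, 108, 150, 70, 7  ⇒  Σ = 401
Area = |Σ|/2 = 200.5.

200.5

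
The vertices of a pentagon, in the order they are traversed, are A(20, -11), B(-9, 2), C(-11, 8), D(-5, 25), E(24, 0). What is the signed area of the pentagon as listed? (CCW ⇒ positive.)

-604

Apply the surveyor's formula: 2A = Σ (x_i·y_{i+1} − x_{i+1}·y_i), indices taken mod 5.
Σ = (-59) + (-50) + (-235) + (-600) + (-264) = -1208
Signed area = Σ/2 = -604 (negative ⇒ clockwise traversal).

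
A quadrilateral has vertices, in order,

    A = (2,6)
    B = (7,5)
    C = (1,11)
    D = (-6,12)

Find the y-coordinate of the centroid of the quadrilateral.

757/87

Apply the surveyor's formula. First the cross-terms c_i = x_i·y_{i+1} − x_{i+1}·y_i:
  -32, 72, 78, -60  ⇒  2A = 58, A = 29.
Then Σ (y_i + y_{i+1})·c_i = 1514, so ȳ = 1514 / (6·29) = 757/87.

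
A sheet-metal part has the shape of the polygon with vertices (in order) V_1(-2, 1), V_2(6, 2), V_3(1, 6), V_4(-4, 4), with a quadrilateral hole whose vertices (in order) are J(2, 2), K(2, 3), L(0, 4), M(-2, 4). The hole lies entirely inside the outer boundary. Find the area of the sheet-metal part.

25

Outer boundary:
Apply the shoelace formula: 2A = Σ (x_i·y_{i+1} − x_{i+1}·y_i), indices taken mod 4.
Σ = (-10) + (34) + (28) + (4) = 56
Area = |Σ|/2 = 28.
Hole:
Apply Gauss's area formula: 2A = Σ (x_i·y_{i+1} − x_{i+1}·y_i), indices taken mod 4.
Cross-terms: 2, 8, 8, -12  ⇒  Σ = 6
Area = |Σ|/2 = 3.
Net area = 28 − 3 = 25.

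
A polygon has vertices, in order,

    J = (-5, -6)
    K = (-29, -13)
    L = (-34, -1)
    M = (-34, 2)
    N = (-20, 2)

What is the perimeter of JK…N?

|JK| = √((-24)² + (-7)²) = √625 = 25
|KL| = √((-5)² + (12)²) = √169 = 13
|LM| = √((0)² + (3)²) = √9 = 3
|MN| = √((14)² + (0)²) = √196 = 14
|NJ| = √((15)² + (-8)²) = √289 = 17
Perimeter = 25 + 13 + 3 + 14 + 17 = 72.

72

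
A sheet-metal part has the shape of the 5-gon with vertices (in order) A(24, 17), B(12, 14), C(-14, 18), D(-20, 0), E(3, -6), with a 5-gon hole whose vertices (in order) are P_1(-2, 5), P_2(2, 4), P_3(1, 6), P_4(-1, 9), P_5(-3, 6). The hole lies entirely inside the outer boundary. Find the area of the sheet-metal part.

Outer boundary:
Apply Gauss's area formula: 2A = Σ (x_i·y_{i+1} − x_{i+1}·y_i), indices taken mod 5.
Cross-terms: 132, 412, 360, 120, 195  ⇒  Σ = 1219
Area = |Σ|/2 = 609.5.
Hole:
Apply the shoelace formula: 2A = Σ (x_i·y_{i+1} − x_{i+1}·y_i), indices taken mod 5.
Σ = (-18) + (8) + (15) + (21) + (-3) = 23
Area = |Σ|/2 = 11.5.
Net area = 609.5 − 11.5 = 598.

598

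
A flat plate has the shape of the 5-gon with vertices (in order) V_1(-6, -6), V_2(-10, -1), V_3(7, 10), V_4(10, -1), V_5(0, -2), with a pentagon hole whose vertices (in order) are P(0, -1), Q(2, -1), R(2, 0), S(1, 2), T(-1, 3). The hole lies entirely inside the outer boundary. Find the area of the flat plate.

Outer boundary:
Apply the surveyor's formula: 2A = Σ (x_i·y_{i+1} − x_{i+1}·y_i), indices taken mod 5.
Σ = (-54) + (-93) + (-107) + (-20) + (-12) = -286
Area = |Σ|/2 = 143.
Hole:
Apply the shoelace (surveyor's) formula: 2A = Σ (x_i·y_{i+1} − x_{i+1}·y_i), indices taken mod 5.
Cross-terms: 2, 2, 4, 5, 1  ⇒  Σ = 14
Area = |Σ|/2 = 7.
Net area = 143 − 7 = 136.

136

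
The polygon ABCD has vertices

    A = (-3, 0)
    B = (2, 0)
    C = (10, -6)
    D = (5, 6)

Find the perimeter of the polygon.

38

|AB| = √((5)² + (0)²) = √25 = 5
|BC| = √((8)² + (-6)²) = √100 = 10
|CD| = √((-5)² + (12)²) = √169 = 13
|DA| = √((-8)² + (-6)²) = √100 = 10
Perimeter = 5 + 10 + 13 + 10 = 38.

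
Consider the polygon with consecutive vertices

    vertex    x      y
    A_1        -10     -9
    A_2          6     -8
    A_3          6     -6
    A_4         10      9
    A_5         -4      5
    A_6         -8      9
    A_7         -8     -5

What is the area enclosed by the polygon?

242

Apply the shoelace (surveyor's) formula: 2A = Σ (x_i·y_{i+1} − x_{i+1}·y_i), indices taken mod 7.
A_1→A_2: (-10)(-8) − (6)(-9) = 134
A_2→A_3: (6)(-6) − (6)(-8) = 12
A_3→A_4: (6)(9) − (10)(-6) = 114
A_4→A_5: (10)(5) − (-4)(9) = 86
A_5→A_6: (-4)(9) − (-8)(5) = 4
A_6→A_7: (-8)(-5) − (-8)(9) = 112
A_7→A_1: (-8)(-9) − (-10)(-5) = 22
Σ = 484
Area = |Σ|/2 = 242.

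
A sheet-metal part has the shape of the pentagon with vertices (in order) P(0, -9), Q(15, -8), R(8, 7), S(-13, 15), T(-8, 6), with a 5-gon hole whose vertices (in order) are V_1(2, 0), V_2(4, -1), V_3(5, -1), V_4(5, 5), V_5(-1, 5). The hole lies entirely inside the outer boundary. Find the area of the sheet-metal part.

Outer boundary:
Apply the surveyor's formula: 2A = Σ (x_i·y_{i+1} − x_{i+1}·y_i), indices taken mod 5.
P→Q: (0)(-8) − (15)(-9) = 135
Q→R: (15)(7) − (8)(-8) = 169
R→S: (8)(15) − (-13)(7) = 211
S→T: (-13)(6) − (-8)(15) = 42
T→P: (-8)(-9) − (0)(6) = 72
Σ = 629
Area = |Σ|/2 = 314.5.
Hole:
Cross-terms: -2, 1, 30, 30, -10  ⇒  Σ = 49
Area = |Σ|/2 = 24.5.
Net area = 314.5 − 24.5 = 290.

290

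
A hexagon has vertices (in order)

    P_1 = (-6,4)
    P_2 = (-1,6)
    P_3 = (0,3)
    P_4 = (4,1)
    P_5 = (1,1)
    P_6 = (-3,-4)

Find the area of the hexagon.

40.5

Apply Gauss's area formula: 2A = Σ (x_i·y_{i+1} − x_{i+1}·y_i), indices taken mod 6.
Σ = (-32) + (-3) + (-12) + (3) + (-1) + (-36) = -81
Area = |Σ|/2 = 40.5.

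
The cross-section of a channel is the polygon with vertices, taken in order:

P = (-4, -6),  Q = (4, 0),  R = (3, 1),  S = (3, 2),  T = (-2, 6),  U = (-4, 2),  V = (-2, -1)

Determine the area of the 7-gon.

Apply the shoelace (surveyor's) formula: 2A = Σ (x_i·y_{i+1} − x_{i+1}·y_i), indices taken mod 7.
Σ = (24) + (4) + (3) + (22) + (20) + (8) + (8) = 89
Area = |Σ|/2 = 44.5.

44.5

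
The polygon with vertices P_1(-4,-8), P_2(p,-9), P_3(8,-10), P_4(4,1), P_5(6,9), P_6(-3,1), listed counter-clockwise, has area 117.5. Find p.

6

Write out the shoelace sum; only the two edges meeting at P_2 involve p:
2·Area = [((-4)·(-9) − p·(-8)) + (p·(-10) − 8·(-9))] + 139
       = -2·p + 247 = 235
⇒ p = 6.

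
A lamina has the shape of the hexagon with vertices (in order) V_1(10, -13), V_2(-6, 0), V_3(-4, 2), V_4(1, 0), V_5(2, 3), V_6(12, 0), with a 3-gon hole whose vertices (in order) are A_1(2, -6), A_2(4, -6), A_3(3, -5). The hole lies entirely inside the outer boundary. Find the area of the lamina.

139.5

Outer boundary:
Apply the shoelace formula: 2A = Σ (x_i·y_{i+1} − x_{i+1}·y_i), indices taken mod 6.
Σ = (-78) + (-12) + (-2) + (3) + (-36) + (-156) = -281
Area = |Σ|/2 = 140.5.
Hole:
Apply Gauss's area formula: 2A = Σ (x_i·y_{i+1} − x_{i+1}·y_i), indices taken mod 3.
Σ = (12) + (-2) + (-8) = 2
Area = |Σ|/2 = 1.
Net area = 140.5 − 1 = 139.5.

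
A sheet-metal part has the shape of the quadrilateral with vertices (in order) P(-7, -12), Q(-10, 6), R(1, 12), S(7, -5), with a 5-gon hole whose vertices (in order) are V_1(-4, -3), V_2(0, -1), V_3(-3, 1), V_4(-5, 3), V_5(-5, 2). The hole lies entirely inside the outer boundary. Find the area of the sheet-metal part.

Outer boundary:
Apply the shoelace (surveyor's) formula: 2A = Σ (x_i·y_{i+1} − x_{i+1}·y_i), indices taken mod 4.
Σ = (-162) + (-126) + (-89) + (-119) = -496
Area = |Σ|/2 = 248.
Hole:
Apply Gauss's area formula: 2A = Σ (x_i·y_{i+1} − x_{i+1}·y_i), indices taken mod 5.
V_1→V_2: (-4)(-1) − (0)(-3) = 4
V_2→V_3: (0)(1) − (-3)(-1) = -3
V_3→V_4: (-3)(3) − (-5)(1) = -4
V_4→V_5: (-5)(2) − (-5)(3) = 5
V_5→V_1: (-5)(-3) − (-4)(2) = 23
Σ = 25
Area = |Σ|/2 = 12.5.
Net area = 248 − 12.5 = 235.5.

235.5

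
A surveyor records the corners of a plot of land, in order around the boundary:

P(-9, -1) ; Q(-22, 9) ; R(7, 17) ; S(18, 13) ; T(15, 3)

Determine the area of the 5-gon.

442

Apply Gauss's area formula: 2A = Σ (x_i·y_{i+1} − x_{i+1}·y_i), indices taken mod 5.
P→Q: (-9)(9) − (-22)(-1) = -103
Q→R: (-22)(17) − (7)(9) = -437
R→S: (7)(13) − (18)(17) = -215
S→T: (18)(3) − (15)(13) = -141
T→P: (15)(-1) − (-9)(3) = 12
Σ = -884
Area = |Σ|/2 = 442.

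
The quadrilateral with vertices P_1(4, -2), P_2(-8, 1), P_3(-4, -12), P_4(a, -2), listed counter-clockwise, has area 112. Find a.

The doubled signed area Σ (x_i y_{i+1} − x_{i+1} y_i) is linear in a.
With a=0 it equals 104; the coefficient of a is 10 (from the two edges through P_4).
So 10·a + 104 = 2·112 = 224 ⇒ a = 12.

12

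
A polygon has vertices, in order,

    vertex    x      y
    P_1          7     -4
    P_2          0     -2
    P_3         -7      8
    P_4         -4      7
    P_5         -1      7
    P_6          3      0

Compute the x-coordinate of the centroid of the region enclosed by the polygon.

-130/297

Apply the surveyor's formula. First the cross-terms c_i = x_i·y_{i+1} − x_{i+1}·y_i:
  -14, -14, -17, -21, -21, -12  ⇒  2A = -99, A = -49.5.
Then Σ (x_i + x_{i+1})·c_i = 130, so x̄ = 130 / (6·(-49.5)) = -130/297.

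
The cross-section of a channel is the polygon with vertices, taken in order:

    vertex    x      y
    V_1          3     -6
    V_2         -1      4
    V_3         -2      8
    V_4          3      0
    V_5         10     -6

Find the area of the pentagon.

Apply Gauss's area formula: 2A = Σ (x_i·y_{i+1} − x_{i+1}·y_i), indices taken mod 5.
Σ = (6) + (0) + (-24) + (-18) + (-42) = -78
Area = |Σ|/2 = 39.

39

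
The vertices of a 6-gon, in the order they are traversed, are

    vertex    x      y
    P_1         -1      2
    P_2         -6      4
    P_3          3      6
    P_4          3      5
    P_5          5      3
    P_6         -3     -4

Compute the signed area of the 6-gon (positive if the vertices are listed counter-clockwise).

Cross-terms: 8, -48, -3, -16, -11, -10  ⇒  Σ = -80
Signed area = Σ/2 = -40 (negative ⇒ clockwise traversal).

-40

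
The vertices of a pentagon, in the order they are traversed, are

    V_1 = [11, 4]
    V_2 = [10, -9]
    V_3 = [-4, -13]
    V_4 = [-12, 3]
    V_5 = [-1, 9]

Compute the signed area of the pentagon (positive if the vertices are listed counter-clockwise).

V_1→V_2: (11)(-9) − (10)(4) = -139
V_2→V_3: (10)(-13) − (-4)(-9) = -166
V_3→V_4: (-4)(3) − (-12)(-13) = -168
V_4→V_5: (-12)(9) − (-1)(3) = -105
V_5→V_1: (-1)(4) − (11)(9) = -103
Σ = -681
Signed area = Σ/2 = -340.5 (negative ⇒ clockwise traversal).

-340.5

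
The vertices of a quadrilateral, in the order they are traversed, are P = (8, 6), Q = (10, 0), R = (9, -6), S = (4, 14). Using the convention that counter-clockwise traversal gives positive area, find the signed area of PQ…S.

-29

Apply the shoelace (surveyor's) formula: 2A = Σ (x_i·y_{i+1} − x_{i+1}·y_i), indices taken mod 4.
Σ = (-60) + (-60) + (150) + (-88) = -58
Signed area = Σ/2 = -29 (negative ⇒ clockwise traversal).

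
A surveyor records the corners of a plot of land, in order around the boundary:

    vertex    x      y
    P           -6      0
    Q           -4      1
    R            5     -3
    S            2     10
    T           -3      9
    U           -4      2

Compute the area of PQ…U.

Apply the shoelace formula: 2A = Σ (x_i·y_{i+1} − x_{i+1}·y_i), indices taken mod 6.
Σ = (-6) + (7) + (56) + (48) + (30) + (12) = 147
Area = |Σ|/2 = 73.5.

73.5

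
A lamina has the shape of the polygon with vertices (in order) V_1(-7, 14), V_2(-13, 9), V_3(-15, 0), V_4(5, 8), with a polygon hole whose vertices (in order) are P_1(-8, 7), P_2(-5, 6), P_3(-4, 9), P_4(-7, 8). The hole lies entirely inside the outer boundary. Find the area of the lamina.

124

Outer boundary:
Apply the surveyor's formula: 2A = Σ (x_i·y_{i+1} − x_{i+1}·y_i), indices taken mod 4.
Σ = (119) + (135) + (-120) + (126) = 260
Area = |Σ|/2 = 130.
Hole:
Apply the shoelace formula: 2A = Σ (x_i·y_{i+1} − x_{i+1}·y_i), indices taken mod 4.
Σ = (-13) + (-21) + (31) + (15) = 12
Area = |Σ|/2 = 6.
Net area = 130 − 6 = 124.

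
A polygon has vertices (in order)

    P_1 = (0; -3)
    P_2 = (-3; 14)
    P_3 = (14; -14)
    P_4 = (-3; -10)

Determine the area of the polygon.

Σ = (-9) + (-154) + (-182) + (9) = -336
Area = |Σ|/2 = 168.

168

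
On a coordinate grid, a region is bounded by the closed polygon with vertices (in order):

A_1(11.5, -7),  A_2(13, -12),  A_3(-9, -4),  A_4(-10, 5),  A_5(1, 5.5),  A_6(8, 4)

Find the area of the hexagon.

247

Apply Gauss's area formula: 2A = Σ (x_i·y_{i+1} − x_{i+1}·y_i), indices taken mod 6.
Σ = (-47) + (-160) + (-85) + (-60) + (-40) + (-102) = -494
Area = |Σ|/2 = 247.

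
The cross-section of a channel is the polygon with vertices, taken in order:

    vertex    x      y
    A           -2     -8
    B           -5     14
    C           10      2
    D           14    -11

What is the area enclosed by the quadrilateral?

Apply the shoelace formula: 2A = Σ (x_i·y_{i+1} − x_{i+1}·y_i), indices taken mod 4.
A→B: (-2)(14) − (-5)(-8) = -68
B→C: (-5)(2) − (10)(14) = -150
C→D: (10)(-11) − (14)(2) = -138
D→A: (14)(-8) − (-2)(-11) = -134
Σ = -490
Area = |Σ|/2 = 245.

245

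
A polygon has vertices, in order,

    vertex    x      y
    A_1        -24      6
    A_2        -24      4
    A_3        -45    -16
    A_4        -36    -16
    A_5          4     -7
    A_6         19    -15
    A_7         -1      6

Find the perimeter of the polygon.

150

|A_1A_2| = √((0)² + (-2)²) = √4 = 2
|A_2A_3| = √((-21)² + (-20)²) = √841 = 29
|A_3A_4| = √((9)² + (0)²) = √81 = 9
|A_4A_5| = √((40)² + (9)²) = √1681 = 41
|A_5A_6| = √((15)² + (-8)²) = √289 = 17
|A_6A_7| = √((-20)² + (21)²) = √841 = 29
|A_7A_1| = √((-23)² + (0)²) = √529 = 23
Perimeter = 2 + 29 + 9 + 41 + 17 + 29 + 23 = 150.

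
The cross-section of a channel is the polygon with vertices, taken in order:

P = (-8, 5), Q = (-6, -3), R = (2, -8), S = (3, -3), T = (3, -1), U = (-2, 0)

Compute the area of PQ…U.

60

Apply the shoelace (surveyor's) formula: 2A = Σ (x_i·y_{i+1} − x_{i+1}·y_i), indices taken mod 6.
Σ = (54) + (54) + (18) + (6) + (-2) + (-10) = 120
Area = |Σ|/2 = 60.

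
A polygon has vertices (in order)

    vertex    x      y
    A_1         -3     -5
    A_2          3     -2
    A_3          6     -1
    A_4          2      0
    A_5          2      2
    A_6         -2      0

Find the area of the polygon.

25

Apply the shoelace (surveyor's) formula: 2A = Σ (x_i·y_{i+1} − x_{i+1}·y_i), indices taken mod 6.
Cross-terms: 21, 9, 2, 4, 4, 10  ⇒  Σ = 50
Area = |Σ|/2 = 25.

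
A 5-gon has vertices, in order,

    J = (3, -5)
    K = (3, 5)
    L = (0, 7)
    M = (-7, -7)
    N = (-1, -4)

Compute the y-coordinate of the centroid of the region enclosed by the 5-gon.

Apply the shoelace (surveyor's) formula. First the cross-terms c_i = x_i·y_{i+1} − x_{i+1}·y_i:
  30, 21, 49, 21, 17  ⇒  2A = 138, A = 69.
Then Σ (y_i + y_{i+1})·c_i = -132, so ȳ = -132 / (6·69) = -22/69.

-22/69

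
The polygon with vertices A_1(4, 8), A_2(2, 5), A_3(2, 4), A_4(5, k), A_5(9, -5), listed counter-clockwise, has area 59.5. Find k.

Write out the shoelace sum; only the two edges meeting at A_4 involve k:
2·Area = [(2·k − 5·4) + (5·(-5) − 9·k)] + 94
       = -7·k + 49 = 119
⇒ k = -10.

-10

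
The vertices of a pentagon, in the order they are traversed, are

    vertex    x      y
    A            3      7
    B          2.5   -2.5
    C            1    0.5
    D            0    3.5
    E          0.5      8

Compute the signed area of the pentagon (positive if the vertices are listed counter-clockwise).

Apply the shoelace (surveyor's) formula: 2A = Σ (x_i·y_{i+1} − x_{i+1}·y_i), indices taken mod 5.
Cross-terms: -25, 3.75, 3.5, -1.75, -20.5  ⇒  Σ = -40
Signed area = Σ/2 = -20 (negative ⇒ clockwise traversal).

-20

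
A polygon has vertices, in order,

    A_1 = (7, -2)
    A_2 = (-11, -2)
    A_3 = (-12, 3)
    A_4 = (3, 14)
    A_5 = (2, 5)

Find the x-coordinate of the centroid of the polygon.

Apply the shoelace formula. First the cross-terms c_i = x_i·y_{i+1} − x_{i+1}·y_i:
  -36, -57, -177, -13, -39  ⇒  2A = -322, A = -161.
Then Σ (x_i + x_{i+1})·c_i = 2632, so x̄ = 2632 / (6·(-161)) = -188/69.

-188/69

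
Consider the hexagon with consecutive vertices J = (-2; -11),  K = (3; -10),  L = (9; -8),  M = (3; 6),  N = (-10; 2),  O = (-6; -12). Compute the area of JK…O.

Apply the shoelace (surveyor's) formula: 2A = Σ (x_i·y_{i+1} − x_{i+1}·y_i), indices taken mod 6.
Σ = (53) + (66) + (78) + (66) + (132) + (42) = 437
Area = |Σ|/2 = 218.5.

218.5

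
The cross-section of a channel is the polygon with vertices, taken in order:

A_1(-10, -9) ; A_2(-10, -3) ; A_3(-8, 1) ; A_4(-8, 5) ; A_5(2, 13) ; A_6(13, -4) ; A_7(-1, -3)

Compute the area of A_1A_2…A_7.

240.5

A_1→A_2: (-10)(-3) − (-10)(-9) = -60
A_2→A_3: (-10)(1) − (-8)(-3) = -34
A_3→A_4: (-8)(5) − (-8)(1) = -32
A_4→A_5: (-8)(13) − (2)(5) = -114
A_5→A_6: (2)(-4) − (13)(13) = -177
A_6→A_7: (13)(-3) − (-1)(-4) = -43
A_7→A_1: (-1)(-9) − (-10)(-3) = -21
Σ = -481
Area = |Σ|/2 = 240.5.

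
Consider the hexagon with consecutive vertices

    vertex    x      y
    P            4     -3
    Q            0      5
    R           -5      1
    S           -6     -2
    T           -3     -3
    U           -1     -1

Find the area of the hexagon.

Σ = (20) + (25) + (16) + (12) + (0) + (7) = 80
Area = |Σ|/2 = 40.

40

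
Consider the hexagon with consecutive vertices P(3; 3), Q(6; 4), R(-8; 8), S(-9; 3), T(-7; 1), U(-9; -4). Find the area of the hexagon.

78

Cross-terms: -6, 80, 48, 12, 37, -15  ⇒  Σ = 156
Area = |Σ|/2 = 78.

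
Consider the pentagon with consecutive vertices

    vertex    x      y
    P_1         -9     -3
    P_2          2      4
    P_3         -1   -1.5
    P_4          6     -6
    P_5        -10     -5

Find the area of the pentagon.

59.5

Apply the shoelace formula: 2A = Σ (x_i·y_{i+1} − x_{i+1}·y_i), indices taken mod 5.
Σ = (-30) + (1) + (15) + (-90) + (-15) = -119
Area = |Σ|/2 = 59.5.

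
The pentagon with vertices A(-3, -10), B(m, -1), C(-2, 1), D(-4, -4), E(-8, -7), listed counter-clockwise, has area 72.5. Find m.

The doubled signed area Σ (x_i y_{i+1} − x_{i+1} y_i) is linear in m.
With m=0 it equals 68; the coefficient of m is 11 (from the two edges through B).
So 11·m + 68 = 2·72.5 = 145 ⇒ m = 7.

7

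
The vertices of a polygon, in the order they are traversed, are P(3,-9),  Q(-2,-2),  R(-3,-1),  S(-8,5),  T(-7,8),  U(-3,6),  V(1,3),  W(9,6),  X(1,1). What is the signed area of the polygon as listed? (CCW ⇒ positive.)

Cross-terms: -24, -4, -23, -29, -18, -15, -21, 3, -12  ⇒  Σ = -143
Signed area = Σ/2 = -71.5 (negative ⇒ clockwise traversal).

-71.5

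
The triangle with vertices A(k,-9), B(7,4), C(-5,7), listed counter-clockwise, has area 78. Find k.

7

Write out the shoelace sum; only the two edges meeting at A involve k:
2·Area = [((-5)·(-9) − k·7) + (k·4 − 7·(-9))] + 69
       = -3·k + 177 = 156
⇒ k = 7.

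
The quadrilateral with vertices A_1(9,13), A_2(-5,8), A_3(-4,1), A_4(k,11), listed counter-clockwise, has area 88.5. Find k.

Write out the shoelace sum; only the two edges meeting at A_4 involve k:
2·Area = [((-4)·11 − k·1) + (k·13 − 9·11)] + 164
       = 12·k + 21 = 177
⇒ k = 13.

13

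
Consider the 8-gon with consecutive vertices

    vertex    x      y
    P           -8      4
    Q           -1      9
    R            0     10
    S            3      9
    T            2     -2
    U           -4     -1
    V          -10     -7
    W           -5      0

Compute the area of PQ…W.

Apply Gauss's area formula: 2A = Σ (x_i·y_{i+1} − x_{i+1}·y_i), indices taken mod 8.
Cross-terms: -68, -10, -30, -24, -10, 18, -35, -20  ⇒  Σ = -179
Area = |Σ|/2 = 89.5.

89.5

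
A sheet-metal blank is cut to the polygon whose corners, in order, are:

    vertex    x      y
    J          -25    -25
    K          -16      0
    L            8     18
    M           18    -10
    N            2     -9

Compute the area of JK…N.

754.5

Apply the shoelace formula: 2A = Σ (x_i·y_{i+1} − x_{i+1}·y_i), indices taken mod 5.
Σ = (-400) + (-288) + (-404) + (-142) + (-275) = -1509
Area = |Σ|/2 = 754.5.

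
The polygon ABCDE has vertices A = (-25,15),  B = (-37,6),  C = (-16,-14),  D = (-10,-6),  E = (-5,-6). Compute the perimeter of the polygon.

88

|AB| = √((-12)² + (-9)²) = √225 = 15
|BC| = √((21)² + (-20)²) = √841 = 29
|CD| = √((6)² + (8)²) = √100 = 10
|DE| = √((5)² + (0)²) = √25 = 5
|EA| = √((-20)² + (21)²) = √841 = 29
Perimeter = 15 + 29 + 10 + 5 + 29 = 88.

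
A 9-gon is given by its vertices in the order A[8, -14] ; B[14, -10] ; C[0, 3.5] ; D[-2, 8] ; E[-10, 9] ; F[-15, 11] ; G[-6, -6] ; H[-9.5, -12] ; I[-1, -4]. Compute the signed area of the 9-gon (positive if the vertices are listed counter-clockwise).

Σ = (116) + (49) + (7) + (62) + (25) + (156) + (15) + (26) + (46) = 502
Signed area = Σ/2 = 251 (positive ⇒ counter-clockwise traversal).

251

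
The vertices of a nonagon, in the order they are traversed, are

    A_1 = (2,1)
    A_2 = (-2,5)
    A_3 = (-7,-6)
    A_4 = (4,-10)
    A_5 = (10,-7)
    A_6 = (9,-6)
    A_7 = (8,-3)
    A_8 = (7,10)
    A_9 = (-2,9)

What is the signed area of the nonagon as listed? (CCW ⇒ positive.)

206.5

Apply the surveyor's formula: 2A = Σ (x_i·y_{i+1} − x_{i+1}·y_i), indices taken mod 9.
Cross-terms: 12, 47, 94, 72, 3, 21, 101, 83, -20  ⇒  Σ = 413
Signed area = Σ/2 = 206.5 (positive ⇒ counter-clockwise traversal).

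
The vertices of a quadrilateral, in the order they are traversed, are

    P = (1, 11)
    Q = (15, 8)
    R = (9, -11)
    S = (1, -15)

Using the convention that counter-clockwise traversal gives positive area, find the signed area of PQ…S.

Apply Gauss's area formula: 2A = Σ (x_i·y_{i+1} − x_{i+1}·y_i), indices taken mod 4.
Cross-terms: -157, -237, -124, 26  ⇒  Σ = -492
Signed area = Σ/2 = -246 (negative ⇒ clockwise traversal).

-246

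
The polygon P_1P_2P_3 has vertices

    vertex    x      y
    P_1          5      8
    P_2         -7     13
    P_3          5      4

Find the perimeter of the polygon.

|P_1P_2| = √((-12)² + (5)²) = √169 = 13
|P_2P_3| = √((12)² + (-9)²) = √225 = 15
|P_3P_1| = √((0)² + (4)²) = √16 = 4
Perimeter = 13 + 15 + 4 = 32.

32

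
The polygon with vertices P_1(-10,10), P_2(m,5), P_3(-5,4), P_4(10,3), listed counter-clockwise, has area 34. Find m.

Write out the shoelace sum; only the two edges meeting at P_2 involve m:
2·Area = [((-10)·5 − m·10) + (m·4 − (-5)·5)] + 75
       = -6·m + 50 = 68
⇒ m = -3.

-3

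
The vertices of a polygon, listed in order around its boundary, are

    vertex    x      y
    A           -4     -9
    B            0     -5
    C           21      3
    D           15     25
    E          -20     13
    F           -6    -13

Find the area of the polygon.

Σ = (20) + (105) + (480) + (695) + (338) + (2) = 1640
Area = |Σ|/2 = 820.

820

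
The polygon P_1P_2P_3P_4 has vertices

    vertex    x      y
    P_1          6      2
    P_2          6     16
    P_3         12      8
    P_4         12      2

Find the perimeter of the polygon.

36

|P_1P_2| = √((0)² + (14)²) = √196 = 14
|P_2P_3| = √((6)² + (-8)²) = √100 = 10
|P_3P_4| = √((0)² + (-6)²) = √36 = 6
|P_4P_1| = √((-6)² + (0)²) = √36 = 6
Perimeter = 14 + 10 + 6 + 6 = 36.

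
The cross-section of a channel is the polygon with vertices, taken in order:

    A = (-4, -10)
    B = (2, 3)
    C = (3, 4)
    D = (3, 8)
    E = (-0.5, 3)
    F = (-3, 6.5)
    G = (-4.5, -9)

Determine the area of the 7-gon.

Σ = (8) + (-1) + (12) + (13) + (5.75) + (56.25) + (9) = 103
Area = |Σ|/2 = 51.5.

51.5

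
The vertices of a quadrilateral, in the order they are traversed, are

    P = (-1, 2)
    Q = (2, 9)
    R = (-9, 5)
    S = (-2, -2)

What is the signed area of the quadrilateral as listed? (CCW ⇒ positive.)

Cross-terms: -13, 91, 28, -6  ⇒  Σ = 100
Signed area = Σ/2 = 50 (positive ⇒ counter-clockwise traversal).

50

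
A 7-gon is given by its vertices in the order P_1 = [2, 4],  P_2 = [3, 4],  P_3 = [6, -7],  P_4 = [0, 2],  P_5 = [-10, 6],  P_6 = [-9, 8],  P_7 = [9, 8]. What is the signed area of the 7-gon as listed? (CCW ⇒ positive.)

Apply the shoelace formula: 2A = Σ (x_i·y_{i+1} − x_{i+1}·y_i), indices taken mod 7.
Cross-terms: -4, -45, 12, 20, -26, -144, 20  ⇒  Σ = -167
Signed area = Σ/2 = -83.5 (negative ⇒ clockwise traversal).

-83.5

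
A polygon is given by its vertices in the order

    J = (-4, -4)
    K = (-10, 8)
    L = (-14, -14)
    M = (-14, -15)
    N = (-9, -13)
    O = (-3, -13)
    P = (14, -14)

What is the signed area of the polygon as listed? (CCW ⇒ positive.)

Σ = (-72) + (252) + (14) + (47) + (78) + (224) + (-112) = 431
Signed area = Σ/2 = 215.5 (positive ⇒ counter-clockwise traversal).

215.5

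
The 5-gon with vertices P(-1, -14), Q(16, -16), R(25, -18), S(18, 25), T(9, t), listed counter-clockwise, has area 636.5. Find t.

Write out the shoelace sum; only the two edges meeting at T involve t:
2·Area = [(18·t − 9·25) + (9·(-14) − (-1)·t)] + 1301
       = 19·t + 950 = 1273
⇒ t = 17.

17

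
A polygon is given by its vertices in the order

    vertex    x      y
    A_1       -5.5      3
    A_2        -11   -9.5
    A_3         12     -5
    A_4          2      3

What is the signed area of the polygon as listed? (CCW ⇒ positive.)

161.375

Apply Gauss's area formula: 2A = Σ (x_i·y_{i+1} − x_{i+1}·y_i), indices taken mod 4.
Cross-terms: 85.25, 169, 46, 22.5  ⇒  Σ = 322.75
Signed area = Σ/2 = 161.375 (positive ⇒ counter-clockwise traversal).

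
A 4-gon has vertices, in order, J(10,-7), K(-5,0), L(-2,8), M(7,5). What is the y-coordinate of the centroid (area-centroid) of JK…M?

49/48

Apply Gauss's area formula. First the cross-terms c_i = x_i·y_{i+1} − x_{i+1}·y_i:
  -35, -40, -66, -99  ⇒  2A = -240, A = -120.
Then Σ (y_i + y_{i+1})·c_i = -735, so ȳ = -735 / (6·(-120)) = 49/48.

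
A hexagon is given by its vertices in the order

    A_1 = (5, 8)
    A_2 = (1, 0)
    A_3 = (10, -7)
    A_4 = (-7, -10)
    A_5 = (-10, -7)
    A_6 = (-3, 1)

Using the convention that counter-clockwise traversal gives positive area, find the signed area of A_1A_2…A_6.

-137.5

Apply the surveyor's formula: 2A = Σ (x_i·y_{i+1} − x_{i+1}·y_i), indices taken mod 6.
Σ = (-8) + (-7) + (-149) + (-51) + (-31) + (-29) = -275
Signed area = Σ/2 = -137.5 (negative ⇒ clockwise traversal).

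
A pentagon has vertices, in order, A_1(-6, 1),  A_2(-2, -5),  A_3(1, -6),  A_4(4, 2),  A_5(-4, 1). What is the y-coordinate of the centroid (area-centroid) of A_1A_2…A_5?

Apply the surveyor's formula. First the cross-terms c_i = x_i·y_{i+1} − x_{i+1}·y_i:
  32, 17, 26, 12, 2  ⇒  2A = 89, A = 44.5.
Then Σ (y_i + y_{i+1})·c_i = -379, so ȳ = -379 / (6·44.5) = -379/267.

-379/267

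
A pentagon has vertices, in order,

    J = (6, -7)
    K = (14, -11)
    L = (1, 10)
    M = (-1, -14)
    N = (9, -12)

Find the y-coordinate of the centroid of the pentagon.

-745/163

Apply the shoelace (surveyor's) formula. First the cross-terms c_i = x_i·y_{i+1} − x_{i+1}·y_i:
  32, 151, -4, 138, 9  ⇒  2A = 326, A = 163.
Then Σ (y_i + y_{i+1})·c_i = -4470, so ȳ = -4470 / (6·163) = -745/163.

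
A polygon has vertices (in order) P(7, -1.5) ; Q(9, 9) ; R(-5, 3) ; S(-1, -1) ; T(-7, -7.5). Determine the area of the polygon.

110

Apply the shoelace formula: 2A = Σ (x_i·y_{i+1} − x_{i+1}·y_i), indices taken mod 5.
Σ = (76.5) + (72) + (8) + (0.5) + (63) = 220
Area = |Σ|/2 = 110.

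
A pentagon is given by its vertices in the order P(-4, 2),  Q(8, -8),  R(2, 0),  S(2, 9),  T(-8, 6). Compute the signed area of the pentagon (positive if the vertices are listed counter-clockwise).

Cross-terms: 16, 16, 18, 84, 8  ⇒  Σ = 142
Signed area = Σ/2 = 71 (positive ⇒ counter-clockwise traversal).

71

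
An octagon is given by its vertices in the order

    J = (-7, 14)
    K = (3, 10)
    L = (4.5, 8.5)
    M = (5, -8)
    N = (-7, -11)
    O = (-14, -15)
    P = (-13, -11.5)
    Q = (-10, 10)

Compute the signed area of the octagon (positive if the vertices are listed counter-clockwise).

-359.5

Cross-terms: -112, -19.5, -78.5, -111, -49, -34, -245, -70  ⇒  Σ = -719
Signed area = Σ/2 = -359.5 (negative ⇒ clockwise traversal).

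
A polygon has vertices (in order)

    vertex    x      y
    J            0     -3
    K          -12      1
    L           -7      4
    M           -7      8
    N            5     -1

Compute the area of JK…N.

76.5

Apply the shoelace (surveyor's) formula: 2A = Σ (x_i·y_{i+1} − x_{i+1}·y_i), indices taken mod 5.
Cross-terms: -36, -41, -28, -33, -15  ⇒  Σ = -153
Area = |Σ|/2 = 76.5.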